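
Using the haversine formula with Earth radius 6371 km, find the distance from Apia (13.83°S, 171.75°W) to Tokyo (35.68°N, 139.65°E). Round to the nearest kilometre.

7509 km

Δλ = 139.65 − -171.75 = 311.40°; wrapped into (−180°, 180°]: -48.60°.
Δφ = 35.68 − -13.83 = 49.51°.
a = sin²(Δφ/2) + cos φ₁ · cos φ₂ · sin²(Δλ/2) = 0.308911.
c = 2·atan2(√a, √(1−a)) = 1.17864 rad → d = 6371·c ≈ 7509.14 km.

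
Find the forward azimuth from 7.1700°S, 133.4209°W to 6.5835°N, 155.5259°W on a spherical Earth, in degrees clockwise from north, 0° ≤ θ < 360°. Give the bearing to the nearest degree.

301°

Δλ = -155.5259 − -133.4209 = -22.1050°.
θ = atan2( sin Δλ · cos φ₂ , cos φ₁ · sin φ₂ − sin φ₁ · cos φ₂ · cos Δλ )
  = atan2(-0.37382, 0.22863) = -58.550° → normalised to [0°, 360°): 301.450°.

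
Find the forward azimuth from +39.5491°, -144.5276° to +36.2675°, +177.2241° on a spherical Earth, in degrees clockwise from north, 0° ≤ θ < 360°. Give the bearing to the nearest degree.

Δλ = 177.2241 − -144.5276 = 321.7517°; wrapped into (−180°, 180°]: -38.2483°.
θ = atan2( sin Δλ · cos φ₂ , cos φ₁ · sin φ₂ − sin φ₁ · cos φ₂ · cos Δλ )
  = atan2(-0.49913, 0.05296) = -83.943° → normalised to [0°, 360°): 276.057°.

276°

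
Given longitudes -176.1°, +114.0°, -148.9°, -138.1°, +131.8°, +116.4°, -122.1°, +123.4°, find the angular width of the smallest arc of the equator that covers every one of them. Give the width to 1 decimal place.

Sort the longitudes: -176.1°, -148.9°, -138.1°, -122.1°, +114.0°, +116.4°, +123.4°, +131.8°.
Eastward gaps between consecutive values (wrapping around): 27.2°, 10.8°, 16.0°, 236.1°, 2.4°, 7.0°, 8.4°, 52.1°.
Largest gap = 236.1° ⇒ minimal covering band is its complement: 360° − 236.1° = 123.9°.
Band runs from +114.0° eastward to -122.1°, crossing the antimeridian.

123.9°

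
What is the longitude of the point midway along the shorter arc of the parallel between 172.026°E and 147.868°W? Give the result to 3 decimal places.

Signed shortest Δλ from +172.026° to -147.868° is +40.106°.
Midpoint longitude = +172.026° + (+40.106°)/2 = +172.026° + 20.053° = +192.079°.
Normalise into (−180°, 180°]: -167.921°.
(The naïve average (+172.026 + -147.868)/2 = 12.079° is on the wrong side of the globe.)

167.921°W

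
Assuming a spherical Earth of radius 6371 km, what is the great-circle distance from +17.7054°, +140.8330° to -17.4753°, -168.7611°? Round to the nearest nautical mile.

3651 nmi

Δλ = -168.7611 − 140.8330 = -309.5941°; wrapped into (−180°, 180°]: 50.4059°.
Δφ = -17.4753 − 17.7054 = -35.1807°.
a = sin²(Δφ/2) + cos φ₁ · cos φ₂ · sin²(Δλ/2) = 0.256097.
c = 2·atan2(√a, √(1−a)) = 1.06122 rad → d = 6371·c ≈ 6761.04 km ≈ 3650.67 nmi.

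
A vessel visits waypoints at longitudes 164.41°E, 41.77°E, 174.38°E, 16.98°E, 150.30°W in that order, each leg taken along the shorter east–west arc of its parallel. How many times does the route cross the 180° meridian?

0

Leg 1: +164.41° → +41.77°, shortest Δλ = -122.64° (west) — does not cross 180°.
Leg 2: +41.77° → +174.38°, shortest Δλ = 132.61° (east) — does not cross 180°.
Leg 3: +174.38° → +16.98°, shortest Δλ = -157.4° (west) — does not cross 180°.
Leg 4: +16.98° → -150.30°, shortest Δλ = -167.28° (west) — does not cross 180°.
Total crossings: 0.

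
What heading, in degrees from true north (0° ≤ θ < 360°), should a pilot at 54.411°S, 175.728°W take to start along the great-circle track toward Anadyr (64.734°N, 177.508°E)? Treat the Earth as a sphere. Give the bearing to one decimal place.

356.7°

Δλ = 177.508 − -175.728 = 353.236°; wrapped into (−180°, 180°]: -6.764°.
θ = atan2( sin Δλ · cos φ₂ , cos φ₁ · sin φ₂ − sin φ₁ · cos φ₂ · cos Δλ )
  = atan2(-0.05027, 0.87097) = -3.303° → normalised to [0°, 360°): 356.697°.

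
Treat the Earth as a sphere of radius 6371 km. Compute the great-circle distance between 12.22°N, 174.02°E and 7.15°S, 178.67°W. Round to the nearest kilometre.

2300 km

Δλ = -178.67 − 174.02 = -352.69°; wrapped into (−180°, 180°]: 7.31°.
Δφ = -7.15 − 12.22 = -19.37°.
a = sin²(Δφ/2) + cos φ₁ · cos φ₂ · sin²(Δλ/2) = 0.032243.
c = 2·atan2(√a, √(1−a)) = 0.36108 rad → d = 6371·c ≈ 2300.46 km.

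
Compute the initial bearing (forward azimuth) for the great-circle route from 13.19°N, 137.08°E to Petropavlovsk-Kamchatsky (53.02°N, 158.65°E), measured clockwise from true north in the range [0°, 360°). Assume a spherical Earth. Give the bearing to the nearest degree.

Δλ = 158.65 − 137.08 = 21.57°.
θ = atan2( sin Δλ · cos φ₂ , cos φ₁ · sin φ₂ − sin φ₁ · cos φ₂ · cos Δλ )
  = atan2(0.22115, 0.65012) = 18.786° → normalised to [0°, 360°): 18.786°.

19°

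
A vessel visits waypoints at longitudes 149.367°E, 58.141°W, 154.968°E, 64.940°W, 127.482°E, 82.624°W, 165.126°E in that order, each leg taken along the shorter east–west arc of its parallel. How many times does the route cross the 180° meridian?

Leg 1: +149.367° → -58.141°, shortest Δλ = 152.492° (east) — crosses 180°.
Leg 2: -58.141° → +154.968°, shortest Δλ = -146.891° (west) — crosses 180°.
Leg 3: +154.968° → -64.940°, shortest Δλ = 140.092° (east) — crosses 180°.
Leg 4: -64.940° → +127.482°, shortest Δλ = -167.578° (west) — crosses 180°.
Leg 5: +127.482° → -82.624°, shortest Δλ = 149.894° (east) — crosses 180°.
Leg 6: -82.624° → +165.126°, shortest Δλ = -112.25° (west) — crosses 180°.
Total crossings: 6.

6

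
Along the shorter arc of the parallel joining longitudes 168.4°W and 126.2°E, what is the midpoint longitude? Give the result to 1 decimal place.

158.9°E

Signed shortest Δλ from -168.4° to +126.2° is -65.4°.
Midpoint longitude = -168.4° + (-65.4°)/2 = -168.4° − 32.7° = -201.1°.
Normalise into (−180°, 180°]: +158.9°.
(The naïve average (-168.4 + +126.2)/2 = -21.1° is on the wrong side of the globe.)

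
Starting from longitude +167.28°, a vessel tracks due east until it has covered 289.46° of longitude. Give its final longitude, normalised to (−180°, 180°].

Start at +167.28°; shift +289.46° → +456.74°.
+456.74° lies outside (−180°, 180°]; subtract 360° → +96.74°.

+96.74°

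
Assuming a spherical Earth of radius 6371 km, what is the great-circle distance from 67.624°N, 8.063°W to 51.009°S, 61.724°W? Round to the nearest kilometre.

Δλ = -61.724 − -8.063 = -53.661°.
Δφ = -51.009 − 67.624 = -118.633°.
a = sin²(Δφ/2) + cos φ₁ · cos φ₂ · sin²(Δλ/2) = 0.788395.
c = 2·atan2(√a, √(1−a)) = 2.18559 rad → d = 6371·c ≈ 13924.39 km.

13924 km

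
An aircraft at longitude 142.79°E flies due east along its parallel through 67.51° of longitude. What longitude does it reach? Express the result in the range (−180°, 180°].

Start at +142.79°; shift +67.51° → +210.30°.
+210.30° lies outside (−180°, 180°]; subtract 360° → -149.70°.

149.70°W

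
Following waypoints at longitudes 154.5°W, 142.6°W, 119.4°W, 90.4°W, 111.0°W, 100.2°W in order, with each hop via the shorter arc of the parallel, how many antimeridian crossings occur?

0

Leg 1: -154.5° → -142.6°, shortest Δλ = 11.9° (east) — does not cross 180°.
Leg 2: -142.6° → -119.4°, shortest Δλ = 23.2° (east) — does not cross 180°.
Leg 3: -119.4° → -90.4°, shortest Δλ = 29.0° (east) — does not cross 180°.
Leg 4: -90.4° → -111.0°, shortest Δλ = -20.6° (west) — does not cross 180°.
Leg 5: -111.0° → -100.2°, shortest Δλ = 10.8° (east) — does not cross 180°.
Total crossings: 0.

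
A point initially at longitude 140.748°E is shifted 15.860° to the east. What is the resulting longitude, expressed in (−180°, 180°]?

156.608°E

Start at +140.748°; shift +15.860° → +156.608°.
+156.608° already lies in (−180°, 180°].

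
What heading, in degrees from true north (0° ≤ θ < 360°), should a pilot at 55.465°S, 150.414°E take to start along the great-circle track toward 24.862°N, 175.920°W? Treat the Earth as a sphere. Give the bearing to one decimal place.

Δλ = -175.920 − 150.414 = -326.334°; wrapped into (−180°, 180°]: 33.666°.
θ = atan2( sin Δλ · cos φ₂ , cos φ₁ · sin φ₂ − sin φ₁ · cos φ₂ · cos Δλ )
  = atan2(0.50298, 0.86043) = 30.309° → normalised to [0°, 360°): 30.309°.

30.3°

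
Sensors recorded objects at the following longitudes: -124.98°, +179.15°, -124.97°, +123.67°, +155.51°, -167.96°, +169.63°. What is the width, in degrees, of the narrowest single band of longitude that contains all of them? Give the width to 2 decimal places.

Sort the longitudes: -167.96°, -124.98°, -124.97°, +123.67°, +155.51°, +169.63°, +179.15°.
Eastward gaps between consecutive values (wrapping around): 42.98°, 0.01°, 248.64°, 31.84°, 14.12°, 9.52°, 12.89°.
Largest gap = 248.64° ⇒ minimal covering band is its complement: 360° − 248.64° = 111.36°.
Band runs from +123.67° eastward to -124.97°, crossing the antimeridian.

111.36°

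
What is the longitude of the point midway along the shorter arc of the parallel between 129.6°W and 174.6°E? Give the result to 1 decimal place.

157.5°W

Signed shortest Δλ from -129.6° to +174.6° is -55.8°.
Midpoint longitude = -129.6° + (-55.8°)/2 = -129.6° − 27.9° = -157.5°.
(The naïve average (-129.6 + +174.6)/2 = 22.5° is on the wrong side of the globe.)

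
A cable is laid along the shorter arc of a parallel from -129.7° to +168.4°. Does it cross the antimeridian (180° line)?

Naïve |168.4 − -129.7| = 298.1° > 180°, so the shorter arc goes the other way round — across 180°.
Signed shortest Δλ = ((168.4 − -129.7 + 180) mod 360) − 180 = -61.9°.
Going west by 61.9° from -129.7° passes through 180° before reaching +168.4°.

Yes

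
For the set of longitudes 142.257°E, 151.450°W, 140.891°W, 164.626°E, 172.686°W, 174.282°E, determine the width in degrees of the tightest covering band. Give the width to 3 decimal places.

Sort the longitudes: -172.686°, -151.450°, -140.891°, +142.257°, +164.626°, +174.282°.
Eastward gaps between consecutive values (wrapping around): 21.236°, 10.559°, 283.148°, 22.369°, 9.656°, 13.032°.
Largest gap = 283.148° ⇒ minimal covering band is its complement: 360° − 283.148° = 76.852°.
Band runs from +142.257° eastward to -140.891°, crossing the antimeridian.

76.852°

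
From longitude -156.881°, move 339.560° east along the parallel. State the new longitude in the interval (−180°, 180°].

Start at -156.881°; shift +339.560° → +182.679°.
+182.679° lies outside (−180°, 180°]; subtract 360° → -177.321°.

-177.321°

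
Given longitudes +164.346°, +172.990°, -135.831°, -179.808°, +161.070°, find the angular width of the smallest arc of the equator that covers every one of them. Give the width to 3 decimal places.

63.099°

Sort the longitudes: -179.808°, -135.831°, +161.070°, +164.346°, +172.990°.
Eastward gaps between consecutive values (wrapping around): 43.977°, 296.901°, 3.276°, 8.644°, 7.202°.
Largest gap = 296.901° ⇒ minimal covering band is its complement: 360° − 296.901° = 63.099°.
Band runs from +161.070° eastward to -135.831°, crossing the antimeridian.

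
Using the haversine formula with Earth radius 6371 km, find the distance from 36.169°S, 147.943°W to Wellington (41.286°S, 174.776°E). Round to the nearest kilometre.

3258 km

Δλ = 174.776 − -147.943 = 322.719°; wrapped into (−180°, 180°]: -37.281°.
Δφ = -41.286 − -36.169 = -5.117°.
a = sin²(Δφ/2) + cos φ₁ · cos φ₂ · sin²(Δλ/2) = 0.063966.
c = 2·atan2(√a, √(1−a)) = 0.51138 rad → d = 6371·c ≈ 3258.02 km.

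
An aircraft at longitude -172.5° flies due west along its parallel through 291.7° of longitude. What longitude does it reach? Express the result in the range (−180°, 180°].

-104.2°

Start at -172.5°; shift −291.7° → -464.2°.
-464.2° lies outside (−180°, 180°]; add 360° → -104.2°.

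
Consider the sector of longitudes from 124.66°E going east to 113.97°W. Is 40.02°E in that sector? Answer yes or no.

No

Band width going east from +124.66° to -113.97°: ((-113.97 − 124.66) mod 360) = 121.37°.
Offset of +40.02° east of the west edge: ((40.02 − 124.66) mod 360) = 275.36°.
275.36° > 121.37° ⇒ outside.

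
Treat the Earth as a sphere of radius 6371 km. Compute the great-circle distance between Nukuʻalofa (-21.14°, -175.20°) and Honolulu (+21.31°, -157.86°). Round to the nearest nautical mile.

2744 nmi

Δλ = -157.86 − -175.20 = 17.34°.
Δφ = 21.31 − -21.14 = 42.45°.
a = sin²(Δφ/2) + cos φ₁ · cos φ₂ · sin²(Δλ/2) = 0.150812.
c = 2·atan2(√a, √(1−a)) = 0.79767 rad → d = 6371·c ≈ 5081.96 km ≈ 2744.04 nmi.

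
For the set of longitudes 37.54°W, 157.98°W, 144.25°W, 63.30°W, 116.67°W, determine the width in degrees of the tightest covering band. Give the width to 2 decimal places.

Sort the longitudes: -157.98°, -144.25°, -116.67°, -63.30°, -37.54°.
Eastward gaps between consecutive values (wrapping around): 13.73°, 27.58°, 53.37°, 25.76°, 239.56°.
Largest gap = 239.56° ⇒ minimal covering band is its complement: 360° − 239.56° = 120.44°.
Band runs from -157.98° eastward to -37.54°.

120.44°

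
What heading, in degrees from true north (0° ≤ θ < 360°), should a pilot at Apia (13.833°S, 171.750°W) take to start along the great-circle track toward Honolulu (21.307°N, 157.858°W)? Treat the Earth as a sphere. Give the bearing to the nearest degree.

21°

Δλ = -157.858 − -171.750 = 13.892°.
θ = atan2( sin Δλ · cos φ₂ , cos φ₁ · sin φ₂ − sin φ₁ · cos φ₂ · cos Δλ )
  = atan2(0.22368, 0.56906) = 21.458° → normalised to [0°, 360°): 21.458°.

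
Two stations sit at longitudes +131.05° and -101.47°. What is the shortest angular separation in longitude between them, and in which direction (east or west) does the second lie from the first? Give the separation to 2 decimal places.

Raw difference: -101.47 − 131.05 = -232.52°.
Normalise into (−180°, 180°]: -232.52° + 360° = 127.48°.
Positive ⇒ the second point lies to the east; separation 127.48°.

127.48° east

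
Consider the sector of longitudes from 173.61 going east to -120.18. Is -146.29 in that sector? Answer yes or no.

Band width going east from +173.61° to -120.18°: ((-120.18 − 173.61) mod 360) = 66.21°.
Offset of -146.29° east of the west edge: ((-146.29 − 173.61) mod 360) = 40.10°.
40.10° ≤ 66.21° ⇒ inside.

Yes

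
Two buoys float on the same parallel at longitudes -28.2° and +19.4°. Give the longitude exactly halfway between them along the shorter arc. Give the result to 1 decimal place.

-4.4°

Signed shortest Δλ from -28.2° to +19.4° is +47.6°.
Midpoint longitude = -28.2° + (+47.6°)/2 = -28.2° + 23.8° = -4.4°.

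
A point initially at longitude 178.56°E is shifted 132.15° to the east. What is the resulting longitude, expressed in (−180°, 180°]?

Start at +178.56°; shift +132.15° → +310.71°.
+310.71° lies outside (−180°, 180°]; subtract 360° → -49.29°.

49.29°W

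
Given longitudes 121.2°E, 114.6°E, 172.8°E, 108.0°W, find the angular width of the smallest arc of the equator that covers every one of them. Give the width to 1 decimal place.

137.4°

Sort the longitudes: -108.0°, +114.6°, +121.2°, +172.8°.
Eastward gaps between consecutive values (wrapping around): 222.6°, 6.6°, 51.6°, 79.2°.
Largest gap = 222.6° ⇒ minimal covering band is its complement: 360° − 222.6° = 137.4°.
Band runs from +114.6° eastward to -108.0°, crossing the antimeridian.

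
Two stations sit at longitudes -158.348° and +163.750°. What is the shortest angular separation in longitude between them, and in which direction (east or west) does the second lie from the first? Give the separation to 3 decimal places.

Raw difference: 163.750 − -158.348 = 322.098°.
Normalise into (−180°, 180°]: 322.098° − 360° = -37.902°.
Negative ⇒ the second point lies to the west; separation 37.902°.

37.902° west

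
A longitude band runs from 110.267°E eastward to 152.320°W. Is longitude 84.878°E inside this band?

Band width going east from +110.267° to -152.320°: ((-152.320 − 110.267) mod 360) = 97.413°.
Offset of +84.878° east of the west edge: ((84.878 − 110.267) mod 360) = 334.611°.
334.611° > 97.413° ⇒ outside.

No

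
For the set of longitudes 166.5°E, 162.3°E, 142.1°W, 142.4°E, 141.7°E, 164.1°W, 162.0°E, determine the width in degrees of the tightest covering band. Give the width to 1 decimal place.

Sort the longitudes: -164.1°, -142.1°, +141.7°, +142.4°, +162.0°, +162.3°, +166.5°.
Eastward gaps between consecutive values (wrapping around): 22.0°, 283.8°, 0.7°, 19.6°, 0.3°, 4.2°, 29.4°.
Largest gap = 283.8° ⇒ minimal covering band is its complement: 360° − 283.8° = 76.2°.
Band runs from +141.7° eastward to -142.1°, crossing the antimeridian.

76.2°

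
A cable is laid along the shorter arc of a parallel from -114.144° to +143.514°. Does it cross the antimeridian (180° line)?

Yes

Naïve |143.514 − -114.144| = 257.658° > 180°, so the shorter arc goes the other way round — across 180°.
Signed shortest Δλ = ((143.514 − -114.144 + 180) mod 360) − 180 = -102.342°.
Going west by 102.342° from -114.144° passes through 180° before reaching +143.514°.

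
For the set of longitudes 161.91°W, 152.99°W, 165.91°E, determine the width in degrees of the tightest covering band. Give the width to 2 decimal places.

Sort the longitudes: -161.91°, -152.99°, +165.91°.
Eastward gaps between consecutive values (wrapping around): 8.92°, 318.90°, 32.18°.
Largest gap = 318.90° ⇒ minimal covering band is its complement: 360° − 318.90° = 41.10°.
Band runs from +165.91° eastward to -152.99°, crossing the antimeridian.

41.10°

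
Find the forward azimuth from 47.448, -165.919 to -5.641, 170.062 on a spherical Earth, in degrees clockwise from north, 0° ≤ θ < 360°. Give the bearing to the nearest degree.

209°

Δλ = 170.062 − -165.919 = 335.981°; wrapped into (−180°, 180°]: -24.019°.
θ = atan2( sin Δλ · cos φ₂ , cos φ₁ · sin φ₂ − sin φ₁ · cos φ₂ · cos Δλ )
  = atan2(-0.40507, -0.73609) = -151.176° → normalised to [0°, 360°): 208.824°.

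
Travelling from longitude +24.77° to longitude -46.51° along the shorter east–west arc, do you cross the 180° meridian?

No

Signed shortest Δλ = ((-46.51 − 24.77 + 180) mod 360) − 180 = -71.28°.
Going west by 71.28° from +24.77° reaches -46.51° without touching 180°.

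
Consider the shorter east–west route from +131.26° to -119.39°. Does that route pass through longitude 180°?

Naïve |-119.39 − 131.26| = 250.65° > 180°, so the shorter arc goes the other way round — across 180°.
Signed shortest Δλ = ((-119.39 − 131.26 + 180) mod 360) − 180 = 109.35°.
Going east by 109.35° from +131.26° passes through 180° before reaching -119.39°.

Yes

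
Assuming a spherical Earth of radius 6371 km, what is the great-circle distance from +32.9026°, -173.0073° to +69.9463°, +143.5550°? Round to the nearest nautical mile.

Δλ = 143.5550 − -173.0073 = 316.5623°; wrapped into (−180°, 180°]: -43.4377°.
Δφ = 69.9463 − 32.9026 = 37.0437°.
a = sin²(Δφ/2) + cos φ₁ · cos φ₂ · sin²(Δλ/2) = 0.140336.
c = 2·atan2(√a, √(1−a)) = 0.76796 rad → d = 6371·c ≈ 4892.69 km ≈ 2641.84 nmi.

2642 nmi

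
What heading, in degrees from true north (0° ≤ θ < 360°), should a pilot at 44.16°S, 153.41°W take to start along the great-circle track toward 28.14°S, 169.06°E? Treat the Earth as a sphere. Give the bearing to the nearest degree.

Δλ = 169.06 − -153.41 = 322.47°; wrapped into (−180°, 180°]: -37.53°.
θ = atan2( sin Δλ · cos φ₂ , cos φ₁ · sin φ₂ − sin φ₁ · cos φ₂ · cos Δλ )
  = atan2(-0.53717, 0.14883) = -74.514° → normalised to [0°, 360°): 285.486°.

285°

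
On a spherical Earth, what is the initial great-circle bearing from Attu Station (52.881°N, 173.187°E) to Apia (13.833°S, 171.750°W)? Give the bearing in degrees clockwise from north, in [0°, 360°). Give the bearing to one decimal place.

Δλ = -171.750 − 173.187 = -344.937°; wrapped into (−180°, 180°]: 15.063°.
θ = atan2( sin Δλ · cos φ₂ , cos φ₁ · sin φ₂ − sin φ₁ · cos φ₂ · cos Δλ )
  = atan2(0.25234, -0.89194) = 164.203° → normalised to [0°, 360°): 164.203°.

164.2°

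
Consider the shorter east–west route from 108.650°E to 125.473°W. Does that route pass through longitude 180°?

Naïve |-125.473 − 108.650| = 234.123° > 180°, so the shorter arc goes the other way round — across 180°.
Signed shortest Δλ = ((-125.473 − 108.650 + 180) mod 360) − 180 = 125.877°.
Going east by 125.877° from +108.650° passes through 180° before reaching -125.473°.

Yes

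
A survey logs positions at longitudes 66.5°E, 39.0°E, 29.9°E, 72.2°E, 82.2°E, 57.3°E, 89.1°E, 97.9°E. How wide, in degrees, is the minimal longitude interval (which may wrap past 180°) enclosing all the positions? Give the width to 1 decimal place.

Sort the longitudes: +29.9°, +39.0°, +57.3°, +66.5°, +72.2°, +82.2°, +89.1°, +97.9°.
Eastward gaps between consecutive values (wrapping around): 9.1°, 18.3°, 9.2°, 5.7°, 10.0°, 6.9°, 8.8°, 292.0°.
Largest gap = 292.0° ⇒ minimal covering band is its complement: 360° − 292.0° = 68.0°.
Band runs from +29.9° eastward to +97.9°.

68.0°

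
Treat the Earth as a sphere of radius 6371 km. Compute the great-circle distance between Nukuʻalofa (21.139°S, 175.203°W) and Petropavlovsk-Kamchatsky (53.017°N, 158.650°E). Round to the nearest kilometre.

Δλ = 158.650 − -175.203 = 333.853°; wrapped into (−180°, 180°]: -26.147°.
Δφ = 53.017 − -21.139 = 74.156°.
a = sin²(Δφ/2) + cos φ₁ · cos φ₂ · sin²(Δλ/2) = 0.392200.
c = 2·atan2(√a, √(1−a)) = 1.35349 rad → d = 6371·c ≈ 8623.09 km.

8623 km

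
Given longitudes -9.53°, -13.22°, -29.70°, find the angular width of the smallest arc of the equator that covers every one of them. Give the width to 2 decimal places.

20.17°

Sort the longitudes: -29.70°, -13.22°, -9.53°.
Eastward gaps between consecutive values (wrapping around): 16.48°, 3.69°, 339.83°.
Largest gap = 339.83° ⇒ minimal covering band is its complement: 360° − 339.83° = 20.17°.
Band runs from -29.70° eastward to -9.53°.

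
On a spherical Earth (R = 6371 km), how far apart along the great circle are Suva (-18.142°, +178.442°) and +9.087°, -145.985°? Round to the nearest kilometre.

Δλ = -145.985 − 178.442 = -324.427°; wrapped into (−180°, 180°]: 35.573°.
Δφ = 9.087 − -18.142 = 27.229°.
a = sin²(Δφ/2) + cos φ₁ · cos φ₂ · sin²(Δλ/2) = 0.142968.
c = 2·atan2(√a, √(1−a)) = 0.77551 rad → d = 6371·c ≈ 4940.78 km.

4941 km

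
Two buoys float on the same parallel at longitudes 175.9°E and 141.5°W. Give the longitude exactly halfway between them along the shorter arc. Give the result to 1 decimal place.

Signed shortest Δλ from +175.9° to -141.5° is +42.6°.
Midpoint longitude = +175.9° + (+42.6°)/2 = +175.9° + 21.3° = +197.2°.
Normalise into (−180°, 180°]: -162.8°.
(The naïve average (+175.9 + -141.5)/2 = 17.2° is on the wrong side of the globe.)

162.8°W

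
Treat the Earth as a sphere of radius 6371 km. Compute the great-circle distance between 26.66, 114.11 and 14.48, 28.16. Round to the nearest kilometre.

Δλ = 28.16 − 114.11 = -85.95°.
Δφ = 14.48 − 26.66 = -12.18°.
a = sin²(Δφ/2) + cos φ₁ · cos φ₂ · sin²(Δλ/2) = 0.413347.
c = 2·atan2(√a, √(1−a)) = 1.39661 rad → d = 6371·c ≈ 8897.81 km.

8898 km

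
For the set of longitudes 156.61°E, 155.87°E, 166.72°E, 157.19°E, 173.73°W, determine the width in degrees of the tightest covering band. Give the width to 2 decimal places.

Sort the longitudes: -173.73°, +155.87°, +156.61°, +157.19°, +166.72°.
Eastward gaps between consecutive values (wrapping around): 329.60°, 0.74°, 0.58°, 9.53°, 19.55°.
Largest gap = 329.60° ⇒ minimal covering band is its complement: 360° − 329.60° = 30.40°.
Band runs from +155.87° eastward to -173.73°, crossing the antimeridian.

30.40°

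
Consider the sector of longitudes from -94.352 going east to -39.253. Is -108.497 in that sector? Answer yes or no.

No

Band width going east from -94.352° to -39.253°: ((-39.253 − -94.352) mod 360) = 55.099°.
Offset of -108.497° east of the west edge: ((-108.497 − -94.352) mod 360) = 345.855°.
345.855° > 55.099° ⇒ outside.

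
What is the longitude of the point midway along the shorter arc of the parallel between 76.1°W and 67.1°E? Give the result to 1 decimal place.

4.5°W

Signed shortest Δλ from -76.1° to +67.1° is +143.2°.
Midpoint longitude = -76.1° + (+143.2°)/2 = -76.1° + 71.6° = -4.5°.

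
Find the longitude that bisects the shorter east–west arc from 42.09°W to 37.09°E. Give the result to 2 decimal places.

2.50°W

Signed shortest Δλ from -42.09° to +37.09° is +79.18°.
Midpoint longitude = -42.09° + (+79.18°)/2 = -42.09° + 39.59° = -2.50°.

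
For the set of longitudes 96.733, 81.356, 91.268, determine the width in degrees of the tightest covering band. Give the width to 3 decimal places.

Sort the longitudes: +81.356°, +91.268°, +96.733°.
Eastward gaps between consecutive values (wrapping around): 9.912°, 5.465°, 344.623°.
Largest gap = 344.623° ⇒ minimal covering band is its complement: 360° − 344.623° = 15.377°.
Band runs from +81.356° eastward to +96.733°.

15.377°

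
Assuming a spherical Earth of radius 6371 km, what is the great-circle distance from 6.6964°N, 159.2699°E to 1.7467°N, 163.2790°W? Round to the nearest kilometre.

4188 km

Δλ = -163.2790 − 159.2699 = -322.5489°; wrapped into (−180°, 180°]: 37.4511°.
Δφ = 1.7467 − 6.6964 = -4.9497°.
a = sin²(Δφ/2) + cos φ₁ · cos φ₂ · sin²(Δλ/2) = 0.104178.
c = 2·atan2(√a, √(1−a)) = 0.65730 rad → d = 6371·c ≈ 4187.66 km.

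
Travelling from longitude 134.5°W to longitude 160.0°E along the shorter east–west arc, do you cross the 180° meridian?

Naïve |160.0 − -134.5| = 294.5° > 180°, so the shorter arc goes the other way round — across 180°.
Signed shortest Δλ = ((160.0 − -134.5 + 180) mod 360) − 180 = -65.5°.
Going west by 65.5° from -134.5° passes through 180° before reaching +160.0°.

Yes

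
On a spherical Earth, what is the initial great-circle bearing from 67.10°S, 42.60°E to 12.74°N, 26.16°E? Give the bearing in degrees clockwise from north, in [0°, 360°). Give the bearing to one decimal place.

Δλ = 26.16 − 42.60 = -16.44°.
θ = atan2( sin Δλ · cos φ₂ , cos φ₁ · sin φ₂ − sin φ₁ · cos φ₂ · cos Δλ )
  = atan2(-0.27604, 0.94759) = -16.242° → normalised to [0°, 360°): 343.758°.

343.8°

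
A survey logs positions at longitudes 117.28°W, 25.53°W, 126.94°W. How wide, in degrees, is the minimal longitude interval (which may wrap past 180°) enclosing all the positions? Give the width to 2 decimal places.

Sort the longitudes: -126.94°, -117.28°, -25.53°.
Eastward gaps between consecutive values (wrapping around): 9.66°, 91.75°, 258.59°.
Largest gap = 258.59° ⇒ minimal covering band is its complement: 360° − 258.59° = 101.41°.
Band runs from -126.94° eastward to -25.53°.

101.41°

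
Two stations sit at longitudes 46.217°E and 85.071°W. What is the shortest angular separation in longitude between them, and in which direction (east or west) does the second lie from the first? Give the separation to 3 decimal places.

131.288° west

Raw difference: -85.071 − 46.217 = -131.288°.
Normalise into (−180°, 180°]: -131.288° stays -131.288°.
Negative ⇒ the second point lies to the west; separation 131.288°.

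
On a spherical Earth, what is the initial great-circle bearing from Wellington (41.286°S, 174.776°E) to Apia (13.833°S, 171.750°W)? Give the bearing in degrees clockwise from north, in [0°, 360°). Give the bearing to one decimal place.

27.0°

Δλ = -171.750 − 174.776 = -346.526°; wrapped into (−180°, 180°]: 13.474°.
θ = atan2( sin Δλ · cos φ₂ , cos φ₁ · sin φ₂ − sin φ₁ · cos φ₂ · cos Δλ )
  = atan2(0.22625, 0.44339) = 27.034° → normalised to [0°, 360°): 27.034°.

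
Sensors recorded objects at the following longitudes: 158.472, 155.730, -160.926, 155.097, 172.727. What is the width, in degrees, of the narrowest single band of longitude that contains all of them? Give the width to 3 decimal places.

43.977°

Sort the longitudes: -160.926°, +155.097°, +155.730°, +158.472°, +172.727°.
Eastward gaps between consecutive values (wrapping around): 316.023°, 0.633°, 2.742°, 14.255°, 26.347°.
Largest gap = 316.023° ⇒ minimal covering band is its complement: 360° − 316.023° = 43.977°.
Band runs from +155.097° eastward to -160.926°, crossing the antimeridian.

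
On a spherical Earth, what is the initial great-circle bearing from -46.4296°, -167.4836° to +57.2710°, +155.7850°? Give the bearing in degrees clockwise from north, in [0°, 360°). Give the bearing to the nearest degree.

340°

Δλ = 155.7850 − -167.4836 = 323.2686°; wrapped into (−180°, 180°]: -36.7314°.
θ = atan2( sin Δλ · cos φ₂ , cos φ₁ · sin φ₂ − sin φ₁ · cos φ₂ · cos Δλ )
  = atan2(-0.32335, 0.89377) = -19.889° → normalised to [0°, 360°): 340.111°.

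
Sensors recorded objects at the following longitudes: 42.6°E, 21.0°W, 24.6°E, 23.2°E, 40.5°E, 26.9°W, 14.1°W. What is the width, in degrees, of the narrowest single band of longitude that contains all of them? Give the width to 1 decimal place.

69.5°

Sort the longitudes: -26.9°, -21.0°, -14.1°, +23.2°, +24.6°, +40.5°, +42.6°.
Eastward gaps between consecutive values (wrapping around): 5.9°, 6.9°, 37.3°, 1.4°, 15.9°, 2.1°, 290.5°.
Largest gap = 290.5° ⇒ minimal covering band is its complement: 360° − 290.5° = 69.5°.
Band runs from -26.9° eastward to +42.6°.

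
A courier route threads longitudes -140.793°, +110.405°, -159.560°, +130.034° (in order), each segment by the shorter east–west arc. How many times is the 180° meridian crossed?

Leg 1: -140.793° → +110.405°, shortest Δλ = -108.802° (west) — crosses 180°.
Leg 2: +110.405° → -159.560°, shortest Δλ = 90.035° (east) — crosses 180°.
Leg 3: -159.560° → +130.034°, shortest Δλ = -70.406° (west) — crosses 180°.
Total crossings: 3.

3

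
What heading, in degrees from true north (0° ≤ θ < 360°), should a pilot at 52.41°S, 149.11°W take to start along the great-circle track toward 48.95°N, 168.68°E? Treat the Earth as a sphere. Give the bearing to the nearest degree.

Δλ = 168.68 − -149.11 = 317.79°; wrapped into (−180°, 180°]: -42.21°.
θ = atan2( sin Δλ · cos φ₂ , cos φ₁ · sin φ₂ − sin φ₁ · cos φ₂ · cos Δλ )
  = atan2(-0.44122, 0.84547) = -27.558° → normalised to [0°, 360°): 332.442°.

332°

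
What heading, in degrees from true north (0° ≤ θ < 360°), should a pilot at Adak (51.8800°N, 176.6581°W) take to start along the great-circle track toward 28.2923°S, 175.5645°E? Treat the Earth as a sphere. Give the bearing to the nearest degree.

187°

Δλ = 175.5645 − -176.6581 = 352.2226°; wrapped into (−180°, 180°]: -7.7774°.
θ = atan2( sin Δλ · cos φ₂ , cos φ₁ · sin φ₂ − sin φ₁ · cos φ₂ · cos Δλ )
  = atan2(-0.11916, -0.97895) = -173.060° → normalised to [0°, 360°): 186.940°.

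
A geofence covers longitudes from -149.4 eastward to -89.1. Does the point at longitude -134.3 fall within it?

Band width going east from -149.4° to -89.1°: ((-89.1 − -149.4) mod 360) = 60.3°.
Offset of -134.3° east of the west edge: ((-134.3 − -149.4) mod 360) = 15.1°.
15.1° ≤ 60.3° ⇒ inside.

Yes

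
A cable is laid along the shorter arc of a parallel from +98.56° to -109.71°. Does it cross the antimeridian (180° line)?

Naïve |-109.71 − 98.56| = 208.27° > 180°, so the shorter arc goes the other way round — across 180°.
Signed shortest Δλ = ((-109.71 − 98.56 + 180) mod 360) − 180 = 151.73°.
Going east by 151.73° from +98.56° passes through 180° before reaching -109.71°.

Yes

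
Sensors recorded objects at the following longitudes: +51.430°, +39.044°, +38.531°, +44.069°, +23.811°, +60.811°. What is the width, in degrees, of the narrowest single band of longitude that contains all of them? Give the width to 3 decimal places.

Sort the longitudes: +23.811°, +38.531°, +39.044°, +44.069°, +51.430°, +60.811°.
Eastward gaps between consecutive values (wrapping around): 14.720°, 0.513°, 5.025°, 7.361°, 9.381°, 323.000°.
Largest gap = 323.000° ⇒ minimal covering band is its complement: 360° − 323.000° = 37.000°.
Band runs from +23.811° eastward to +60.811°.

37.000°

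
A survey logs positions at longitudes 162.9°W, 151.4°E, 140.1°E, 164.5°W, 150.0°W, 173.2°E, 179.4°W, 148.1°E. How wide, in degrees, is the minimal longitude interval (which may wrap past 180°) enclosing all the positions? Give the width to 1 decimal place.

Sort the longitudes: -179.4°, -164.5°, -162.9°, -150.0°, +140.1°, +148.1°, +151.4°, +173.2°.
Eastward gaps between consecutive values (wrapping around): 14.9°, 1.6°, 12.9°, 290.1°, 8.0°, 3.3°, 21.8°, 7.4°.
Largest gap = 290.1° ⇒ minimal covering band is its complement: 360° − 290.1° = 69.9°.
Band runs from +140.1° eastward to -150.0°, crossing the antimeridian.

69.9°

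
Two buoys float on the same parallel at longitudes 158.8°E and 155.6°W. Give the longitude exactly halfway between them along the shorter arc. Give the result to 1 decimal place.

178.4°W

Signed shortest Δλ from +158.8° to -155.6° is +45.6°.
Midpoint longitude = +158.8° + (+45.6°)/2 = +158.8° + 22.8° = +181.6°.
Normalise into (−180°, 180°]: -178.4°.
(The naïve average (+158.8 + -155.6)/2 = 1.6° is on the wrong side of the globe.)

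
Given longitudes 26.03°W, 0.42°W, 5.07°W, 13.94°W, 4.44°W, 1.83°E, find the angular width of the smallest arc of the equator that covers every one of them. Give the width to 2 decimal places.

27.86°

Sort the longitudes: -26.03°, -13.94°, -5.07°, -4.44°, -0.42°, +1.83°.
Eastward gaps between consecutive values (wrapping around): 12.09°, 8.87°, 0.63°, 4.02°, 2.25°, 332.14°.
Largest gap = 332.14° ⇒ minimal covering band is its complement: 360° − 332.14° = 27.86°.
Band runs from -26.03° eastward to +1.83°.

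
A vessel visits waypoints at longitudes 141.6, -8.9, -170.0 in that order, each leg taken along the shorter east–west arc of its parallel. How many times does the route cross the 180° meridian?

Leg 1: +141.6° → -8.9°, shortest Δλ = -150.5° (west) — does not cross 180°.
Leg 2: -8.9° → -170.0°, shortest Δλ = -161.1° (west) — does not cross 180°.
Total crossings: 0.

0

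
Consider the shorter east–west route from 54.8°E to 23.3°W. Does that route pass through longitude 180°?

No

Signed shortest Δλ = ((-23.3 − 54.8 + 180) mod 360) − 180 = -78.1°.
Going west by 78.1° from +54.8° reaches -23.3° without touching 180°.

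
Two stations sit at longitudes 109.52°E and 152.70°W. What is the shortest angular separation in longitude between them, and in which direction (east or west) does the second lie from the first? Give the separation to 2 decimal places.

Raw difference: -152.70 − 109.52 = -262.22°.
Normalise into (−180°, 180°]: -262.22° + 360° = 97.78°.
Positive ⇒ the second point lies to the east; separation 97.78°.

97.78° east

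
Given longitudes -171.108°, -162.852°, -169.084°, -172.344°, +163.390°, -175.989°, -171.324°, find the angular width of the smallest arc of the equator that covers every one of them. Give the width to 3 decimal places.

33.758°

Sort the longitudes: -175.989°, -172.344°, -171.324°, -171.108°, -169.084°, -162.852°, +163.390°.
Eastward gaps between consecutive values (wrapping around): 3.645°, 1.020°, 0.216°, 2.024°, 6.232°, 326.242°, 20.621°.
Largest gap = 326.242° ⇒ minimal covering band is its complement: 360° − 326.242° = 33.758°.
Band runs from +163.390° eastward to -162.852°, crossing the antimeridian.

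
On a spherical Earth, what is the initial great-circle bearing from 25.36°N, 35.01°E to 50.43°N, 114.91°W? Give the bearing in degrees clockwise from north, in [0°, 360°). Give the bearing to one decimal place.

341.1°

Δλ = -114.91 − 35.01 = -149.92°.
θ = atan2( sin Δλ · cos φ₂ , cos φ₁ · sin φ₂ − sin φ₁ · cos φ₂ · cos Δλ )
  = atan2(-0.31928, 0.93266) = -18.898° → normalised to [0°, 360°): 341.102°.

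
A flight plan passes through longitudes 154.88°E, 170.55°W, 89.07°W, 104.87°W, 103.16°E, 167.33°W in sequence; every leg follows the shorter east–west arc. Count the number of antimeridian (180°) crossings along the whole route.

3

Leg 1: +154.88° → -170.55°, shortest Δλ = 34.57° (east) — crosses 180°.
Leg 2: -170.55° → -89.07°, shortest Δλ = 81.48° (east) — does not cross 180°.
Leg 3: -89.07° → -104.87°, shortest Δλ = -15.8° (west) — does not cross 180°.
Leg 4: -104.87° → +103.16°, shortest Δλ = -151.97° (west) — crosses 180°.
Leg 5: +103.16° → -167.33°, shortest Δλ = 89.51° (east) — crosses 180°.
Total crossings: 3.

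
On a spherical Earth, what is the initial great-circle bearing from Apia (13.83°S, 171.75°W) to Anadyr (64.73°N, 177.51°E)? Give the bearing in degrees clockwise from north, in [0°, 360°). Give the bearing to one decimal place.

Δλ = 177.51 − -171.75 = 349.26°; wrapped into (−180°, 180°]: -10.74°.
θ = atan2( sin Δλ · cos φ₂ , cos φ₁ · sin φ₂ − sin φ₁ · cos φ₂ · cos Δλ )
  = atan2(-0.07955, 0.97835) = -4.649° → normalised to [0°, 360°): 355.351°.

355.4°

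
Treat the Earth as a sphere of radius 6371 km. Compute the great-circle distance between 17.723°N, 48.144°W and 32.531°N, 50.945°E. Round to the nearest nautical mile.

Δλ = 50.945 − -48.144 = 99.089°.
Δφ = 32.531 − 17.723 = 14.808°.
a = sin²(Δφ/2) + cos φ₁ · cos φ₂ · sin²(Δλ/2) = 0.481581.
c = 2·atan2(√a, √(1−a)) = 1.53395 rad → d = 6371·c ≈ 9772.79 km ≈ 5276.88 nmi.

5277 nmi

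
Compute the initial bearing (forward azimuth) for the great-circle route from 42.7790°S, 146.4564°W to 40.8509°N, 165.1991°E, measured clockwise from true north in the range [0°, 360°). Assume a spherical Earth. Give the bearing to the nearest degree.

Δλ = 165.1991 − -146.4564 = 311.6555°; wrapped into (−180°, 180°]: -48.3445°.
θ = atan2( sin Δλ · cos φ₂ , cos φ₁ · sin φ₂ − sin φ₁ · cos φ₂ · cos Δλ )
  = atan2(-0.56516, 0.82154) = -34.525° → normalised to [0°, 360°): 325.475°.

325°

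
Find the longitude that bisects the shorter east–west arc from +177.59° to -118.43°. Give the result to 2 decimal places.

Signed shortest Δλ from +177.59° to -118.43° is +63.98°.
Midpoint longitude = +177.59° + (+63.98°)/2 = +177.59° + 31.99° = +209.58°.
Normalise into (−180°, 180°]: -150.42°.
(The naïve average (+177.59 + -118.43)/2 = 29.58° is on the wrong side of the globe.)

-150.42°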